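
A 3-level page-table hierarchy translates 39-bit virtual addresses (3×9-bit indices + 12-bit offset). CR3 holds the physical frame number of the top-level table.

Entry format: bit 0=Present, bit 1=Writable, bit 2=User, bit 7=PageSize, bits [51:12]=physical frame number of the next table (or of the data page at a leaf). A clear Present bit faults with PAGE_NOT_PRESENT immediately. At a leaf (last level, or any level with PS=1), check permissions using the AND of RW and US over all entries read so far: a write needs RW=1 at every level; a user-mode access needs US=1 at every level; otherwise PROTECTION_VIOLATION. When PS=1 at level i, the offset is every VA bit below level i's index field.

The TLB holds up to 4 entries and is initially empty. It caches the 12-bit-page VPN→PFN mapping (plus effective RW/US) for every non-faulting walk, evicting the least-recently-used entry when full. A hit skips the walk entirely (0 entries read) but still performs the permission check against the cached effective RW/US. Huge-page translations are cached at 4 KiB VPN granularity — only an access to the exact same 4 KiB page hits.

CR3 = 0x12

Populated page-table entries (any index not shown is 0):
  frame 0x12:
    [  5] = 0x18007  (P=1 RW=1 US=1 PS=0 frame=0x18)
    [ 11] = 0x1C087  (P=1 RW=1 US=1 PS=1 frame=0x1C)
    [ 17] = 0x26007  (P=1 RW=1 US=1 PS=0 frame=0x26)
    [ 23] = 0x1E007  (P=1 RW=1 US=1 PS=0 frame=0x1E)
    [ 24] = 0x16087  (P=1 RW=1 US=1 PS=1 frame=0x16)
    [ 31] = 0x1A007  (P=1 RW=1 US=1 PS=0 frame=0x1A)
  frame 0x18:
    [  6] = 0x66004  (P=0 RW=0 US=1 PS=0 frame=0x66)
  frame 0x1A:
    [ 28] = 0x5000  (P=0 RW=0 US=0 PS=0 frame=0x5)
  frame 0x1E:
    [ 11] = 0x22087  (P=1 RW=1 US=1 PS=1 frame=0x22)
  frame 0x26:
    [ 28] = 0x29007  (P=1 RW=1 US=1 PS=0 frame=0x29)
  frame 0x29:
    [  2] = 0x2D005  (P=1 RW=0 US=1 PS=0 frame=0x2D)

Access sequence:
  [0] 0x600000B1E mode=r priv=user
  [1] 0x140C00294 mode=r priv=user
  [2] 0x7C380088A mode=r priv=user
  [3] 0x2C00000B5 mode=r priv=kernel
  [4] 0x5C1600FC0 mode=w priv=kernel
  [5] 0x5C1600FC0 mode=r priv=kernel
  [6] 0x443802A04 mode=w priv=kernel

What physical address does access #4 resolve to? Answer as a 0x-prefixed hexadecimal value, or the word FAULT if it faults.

Trace:
#0 VA=0x600000B1E (r,user):
  lvl0: tbl 0x12, slot 24 ⇒ 0x16087 (P1/RW1/US1/PS1)
  ⇒ phys 0x16B1E (huge @L0)  [1 reads]
#1 VA=0x140C00294 (r,user):
  lvl0: tbl 0x12, slot 5 ⇒ 0x18007 (P1/RW1/US1/PS0)
  lvl1: tbl 0x18, slot 6 ⇒ 0x66004 (P0/RW0/US1/PS0)
  ✗ PAGE_NOT_PRESENT  [2 reads]
#2 VA=0x7C380088A (r,user):
  lvl0: tbl 0x12, slot 31 ⇒ 0x1A007 (P1/RW1/US1/PS0)
  lvl1: tbl 0x1A, slot 28 ⇒ 0x5000 (P0/RW0/US0/PS0)
  ✗ PAGE_NOT_PRESENT  [2 reads]
#3 VA=0x2C00000B5 (r,kernel):
  lvl0: tbl 0x12, slot 11 ⇒ 0x1C087 (P1/RW1/US1/PS1)
  ⇒ phys 0x1C0B5 (huge @L0)  [1 reads]
#4 VA=0x5C1600FC0 (w,kernel):
  lvl0: tbl 0x12, slot 23 ⇒ 0x1E007 (P1/RW1/US1/PS0)
  lvl1: tbl 0x1E, slot 11 ⇒ 0x22087 (P1/RW1/US1/PS1)
  ⇒ phys 0x22FC0 (huge @L1)  [2 reads]
#5 VA=0x5C1600FC0 (r,kernel):
  TLB hit vpn=0x5C1600 → PA=0x22FC0
#6 VA=0x443802A04 (w,kernel):
  lvl0: tbl 0x12, slot 17 ⇒ 0x26007 (P1/RW1/US1/PS0)
  lvl1: tbl 0x26, slot 28 ⇒ 0x29007 (P1/RW1/US1/PS0)
  lvl2: tbl 0x29, slot 2 ⇒ 0x2D005 (P1/RW0/US1/PS0)
  ✗ PROTECTION_VIOLATION  [3 reads]

Access #4 PA: 0x22FC0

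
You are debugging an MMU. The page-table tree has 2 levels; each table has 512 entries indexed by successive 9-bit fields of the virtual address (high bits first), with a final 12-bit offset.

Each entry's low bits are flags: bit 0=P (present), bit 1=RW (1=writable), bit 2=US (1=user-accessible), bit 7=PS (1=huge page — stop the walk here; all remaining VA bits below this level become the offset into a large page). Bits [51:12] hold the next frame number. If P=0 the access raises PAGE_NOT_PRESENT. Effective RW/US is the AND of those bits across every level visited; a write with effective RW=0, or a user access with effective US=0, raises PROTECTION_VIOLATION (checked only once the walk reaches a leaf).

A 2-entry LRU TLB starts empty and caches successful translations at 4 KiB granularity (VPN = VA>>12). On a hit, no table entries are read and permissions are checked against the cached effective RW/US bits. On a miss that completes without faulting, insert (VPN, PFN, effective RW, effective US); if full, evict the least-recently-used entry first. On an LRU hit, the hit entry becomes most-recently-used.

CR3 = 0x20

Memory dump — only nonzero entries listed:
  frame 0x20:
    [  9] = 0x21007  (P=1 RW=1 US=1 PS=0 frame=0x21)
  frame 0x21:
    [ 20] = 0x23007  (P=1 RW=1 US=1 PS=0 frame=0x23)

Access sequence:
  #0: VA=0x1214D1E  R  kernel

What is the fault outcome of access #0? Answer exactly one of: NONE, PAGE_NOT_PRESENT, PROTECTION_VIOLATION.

Per-access translation:
#0 VA=0x1214D1E (r,kernel):
  [0] read 0x20 idx=9: raw=0x21007 flags P=1 W=1 U=1 S=0
  [1] read 0x21 idx=20: raw=0x23007 flags P=1 W=1 U=1 S=0
  ⇒ phys 0x23D1E  [2 reads]

Access #0 fault: NONE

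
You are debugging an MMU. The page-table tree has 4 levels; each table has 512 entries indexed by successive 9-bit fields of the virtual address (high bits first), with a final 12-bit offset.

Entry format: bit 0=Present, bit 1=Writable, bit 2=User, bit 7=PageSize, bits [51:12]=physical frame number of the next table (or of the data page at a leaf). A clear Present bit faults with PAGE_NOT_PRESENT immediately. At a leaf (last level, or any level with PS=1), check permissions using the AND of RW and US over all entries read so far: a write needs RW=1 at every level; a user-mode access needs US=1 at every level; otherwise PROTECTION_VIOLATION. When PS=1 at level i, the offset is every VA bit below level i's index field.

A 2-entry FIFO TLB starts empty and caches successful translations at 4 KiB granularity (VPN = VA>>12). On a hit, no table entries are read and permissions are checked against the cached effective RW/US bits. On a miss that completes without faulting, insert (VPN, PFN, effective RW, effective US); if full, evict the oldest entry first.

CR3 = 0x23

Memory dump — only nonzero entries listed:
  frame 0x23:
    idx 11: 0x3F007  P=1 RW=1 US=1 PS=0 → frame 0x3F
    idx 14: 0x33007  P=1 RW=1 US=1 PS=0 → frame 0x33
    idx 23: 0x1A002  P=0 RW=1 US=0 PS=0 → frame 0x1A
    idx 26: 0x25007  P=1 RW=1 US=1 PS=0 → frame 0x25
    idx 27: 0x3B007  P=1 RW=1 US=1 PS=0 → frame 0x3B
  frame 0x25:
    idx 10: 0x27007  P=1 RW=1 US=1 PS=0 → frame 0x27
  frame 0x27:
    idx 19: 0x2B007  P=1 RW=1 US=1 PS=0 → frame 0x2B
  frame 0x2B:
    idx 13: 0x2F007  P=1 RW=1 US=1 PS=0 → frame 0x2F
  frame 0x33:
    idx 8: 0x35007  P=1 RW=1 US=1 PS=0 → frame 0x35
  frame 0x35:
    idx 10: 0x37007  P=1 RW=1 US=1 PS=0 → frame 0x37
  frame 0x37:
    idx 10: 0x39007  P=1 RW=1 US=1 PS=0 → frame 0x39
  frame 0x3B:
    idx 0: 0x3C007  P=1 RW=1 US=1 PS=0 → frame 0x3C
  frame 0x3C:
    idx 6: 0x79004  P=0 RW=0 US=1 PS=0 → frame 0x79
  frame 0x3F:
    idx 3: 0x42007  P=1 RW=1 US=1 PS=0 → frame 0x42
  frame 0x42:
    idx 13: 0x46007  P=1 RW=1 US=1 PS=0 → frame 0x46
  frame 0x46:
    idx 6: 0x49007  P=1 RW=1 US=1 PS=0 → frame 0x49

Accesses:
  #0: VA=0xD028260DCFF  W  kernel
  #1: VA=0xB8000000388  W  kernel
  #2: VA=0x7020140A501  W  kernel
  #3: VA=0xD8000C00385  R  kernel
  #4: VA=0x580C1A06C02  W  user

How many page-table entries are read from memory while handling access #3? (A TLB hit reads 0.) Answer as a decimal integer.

Per-access translation:
#0 VA=0xD028260DCFF (w,kernel):
  L0: frame=0x23 idx=26 entry=0x25007 [P=1 RW=1 US=1 PS=0]
  L1: frame=0x25 idx=10 entry=0x27007 [P=1 RW=1 US=1 PS=0]
  L2: frame=0x27 idx=19 entry=0x2B007 [P=1 RW=1 US=1 PS=0]
  L3: frame=0x2B idx=13 entry=0x2F007 [P=1 RW=1 US=1 PS=0]
  ✓ 0x2FCFF  — 4 lookups
#1 VA=0xB8000000388 (w,kernel):
  L0: frame=0x23 idx=23 entry=0x1A002 [P=0 RW=1 US=0 PS=0]
  → PAGE_NOT_PRESENT  (1 entries read)
#2 VA=0x7020140A501 (w,kernel):
  L0: frame=0x23 idx=14 entry=0x33007 [P=1 RW=1 US=1 PS=0]
  L1: frame=0x33 idx=8 entry=0x35007 [P=1 RW=1 US=1 PS=0]
  L2: frame=0x35 idx=10 entry=0x37007 [P=1 RW=1 US=1 PS=0]
  L3: frame=0x37 idx=10 entry=0x39007 [P=1 RW=1 US=1 PS=0]
  ✓ 0x39501  — 4 lookups
#3 VA=0xD8000C00385 (r,kernel):
  L0: frame=0x23 idx=27 entry=0x3B007 [P=1 RW=1 US=1 PS=0]
  L1: frame=0x3B idx=0 entry=0x3C007 [P=1 RW=1 US=1 PS=0]
  L2: frame=0x3C idx=6 entry=0x79004 [P=0 RW=0 US=1 PS=0]
  → PAGE_NOT_PRESENT  (3 entries read)
#4 VA=0x580C1A06C02 (w,user):
  L0: frame=0x23 idx=11 entry=0x3F007 [P=1 RW=1 US=1 PS=0]
  L1: frame=0x3F idx=3 entry=0x42007 [P=1 RW=1 US=1 PS=0]
  L2: frame=0x42 idx=13 entry=0x46007 [P=1 RW=1 US=1 PS=0]
  L3: frame=0x46 idx=6 entry=0x49007 [P=1 RW=1 US=1 PS=0]
  ✓ 0x49C02  — 4 lookups

Entries read for #3: 3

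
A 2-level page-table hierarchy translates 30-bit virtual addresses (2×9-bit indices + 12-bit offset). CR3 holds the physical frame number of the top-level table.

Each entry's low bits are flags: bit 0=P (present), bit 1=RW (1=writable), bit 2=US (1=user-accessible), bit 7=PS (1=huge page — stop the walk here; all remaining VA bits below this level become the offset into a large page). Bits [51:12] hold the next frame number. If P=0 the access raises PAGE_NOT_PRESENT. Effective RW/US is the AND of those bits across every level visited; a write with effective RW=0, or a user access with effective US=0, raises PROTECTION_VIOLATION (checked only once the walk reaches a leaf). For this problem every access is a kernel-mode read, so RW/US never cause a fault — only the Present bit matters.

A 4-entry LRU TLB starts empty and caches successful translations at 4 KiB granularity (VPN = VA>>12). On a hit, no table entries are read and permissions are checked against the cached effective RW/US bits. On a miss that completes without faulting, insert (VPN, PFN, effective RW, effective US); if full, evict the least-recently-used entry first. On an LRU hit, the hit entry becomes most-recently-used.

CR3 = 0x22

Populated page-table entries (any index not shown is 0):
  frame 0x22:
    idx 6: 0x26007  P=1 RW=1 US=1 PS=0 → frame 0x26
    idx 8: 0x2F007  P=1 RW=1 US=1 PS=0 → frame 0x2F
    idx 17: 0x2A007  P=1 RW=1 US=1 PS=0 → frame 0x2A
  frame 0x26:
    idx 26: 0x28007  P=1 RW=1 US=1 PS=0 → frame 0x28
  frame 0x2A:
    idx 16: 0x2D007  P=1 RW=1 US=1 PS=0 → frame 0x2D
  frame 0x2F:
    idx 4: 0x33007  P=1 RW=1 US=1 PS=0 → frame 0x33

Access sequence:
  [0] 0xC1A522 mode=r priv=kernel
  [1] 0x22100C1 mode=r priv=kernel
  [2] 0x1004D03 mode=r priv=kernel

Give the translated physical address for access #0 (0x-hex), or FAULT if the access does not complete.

Trace:
#0 VA=0xC1A522 (r,kernel):
  lvl0: tbl 0x22, slot 6 ⇒ 0x26007 (P1/RW1/US1/PS0)
  lvl1: tbl 0x26, slot 26 ⇒ 0x28007 (P1/RW1/US1/PS0)
  ⇒ phys 0x28522  [2 reads]
#1 VA=0x22100C1 (r,kernel):
  lvl0: tbl 0x22, slot 17 ⇒ 0x2A007 (P1/RW1/US1/PS0)
  lvl1: tbl 0x2A, slot 16 ⇒ 0x2D007 (P1/RW1/US1/PS0)
  ⇒ phys 0x2D0C1  [2 reads]
#2 VA=0x1004D03 (r,kernel):
  lvl0: tbl 0x22, slot 8 ⇒ 0x2F007 (P1/RW1/US1/PS0)
  lvl1: tbl 0x2F, slot 4 ⇒ 0x33007 (P1/RW1/US1/PS0)
  ⇒ phys 0x33D03  [2 reads]

Access #0 PA: 0x28522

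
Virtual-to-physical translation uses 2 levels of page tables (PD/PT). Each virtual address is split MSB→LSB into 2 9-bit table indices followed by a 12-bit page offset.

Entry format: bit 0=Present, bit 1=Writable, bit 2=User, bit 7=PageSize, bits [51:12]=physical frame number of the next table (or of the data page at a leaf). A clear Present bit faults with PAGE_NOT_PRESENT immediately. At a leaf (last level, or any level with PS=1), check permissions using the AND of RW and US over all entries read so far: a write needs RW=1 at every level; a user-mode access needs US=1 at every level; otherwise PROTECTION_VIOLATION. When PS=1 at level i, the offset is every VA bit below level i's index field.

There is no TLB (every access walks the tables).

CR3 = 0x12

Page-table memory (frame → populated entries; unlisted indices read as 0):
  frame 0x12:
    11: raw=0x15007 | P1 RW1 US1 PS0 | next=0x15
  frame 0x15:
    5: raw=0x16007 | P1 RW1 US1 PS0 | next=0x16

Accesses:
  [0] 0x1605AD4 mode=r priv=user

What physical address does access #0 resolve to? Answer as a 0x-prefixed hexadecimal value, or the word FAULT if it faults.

Per-access translation:
#0 VA=0x1605AD4 (r,user):
  L0: frame=0x12 idx=11 entry=0x15007 [P=1 RW=1 US=1 PS=0]
  L1: frame=0x15 idx=5 entry=0x16007 [P=1 RW=1 US=1 PS=0]
  ✓ 0x16AD4  — 2 lookups

Access #0 PA: 0x16AD4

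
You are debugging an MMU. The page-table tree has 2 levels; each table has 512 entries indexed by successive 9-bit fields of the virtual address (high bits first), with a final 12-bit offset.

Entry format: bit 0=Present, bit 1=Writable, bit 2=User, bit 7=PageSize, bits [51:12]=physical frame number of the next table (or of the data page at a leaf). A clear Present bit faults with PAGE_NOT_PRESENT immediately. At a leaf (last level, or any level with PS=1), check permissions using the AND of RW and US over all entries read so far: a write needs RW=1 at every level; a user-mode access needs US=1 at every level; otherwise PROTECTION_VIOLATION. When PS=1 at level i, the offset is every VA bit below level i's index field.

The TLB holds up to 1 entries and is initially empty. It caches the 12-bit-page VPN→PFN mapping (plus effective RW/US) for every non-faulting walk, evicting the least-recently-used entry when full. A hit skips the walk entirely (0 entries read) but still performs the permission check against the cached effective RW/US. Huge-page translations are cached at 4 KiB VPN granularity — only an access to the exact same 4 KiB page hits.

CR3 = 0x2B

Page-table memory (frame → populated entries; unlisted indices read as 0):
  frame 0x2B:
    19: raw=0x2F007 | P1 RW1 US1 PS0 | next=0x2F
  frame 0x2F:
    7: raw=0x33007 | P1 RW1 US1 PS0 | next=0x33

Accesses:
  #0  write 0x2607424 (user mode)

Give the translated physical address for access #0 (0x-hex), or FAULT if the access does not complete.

Walk each access:
#0 VA=0x2607424 (w,user):
  [0] read 0x2B idx=19: raw=0x2F007 flags P=1 W=1 U=1 S=0
  [1] read 0x2F idx=7: raw=0x33007 flags P=1 W=1 U=1 S=0
  ⇒ phys 0x33424  [2 reads]

Access #0 PA: 0x33424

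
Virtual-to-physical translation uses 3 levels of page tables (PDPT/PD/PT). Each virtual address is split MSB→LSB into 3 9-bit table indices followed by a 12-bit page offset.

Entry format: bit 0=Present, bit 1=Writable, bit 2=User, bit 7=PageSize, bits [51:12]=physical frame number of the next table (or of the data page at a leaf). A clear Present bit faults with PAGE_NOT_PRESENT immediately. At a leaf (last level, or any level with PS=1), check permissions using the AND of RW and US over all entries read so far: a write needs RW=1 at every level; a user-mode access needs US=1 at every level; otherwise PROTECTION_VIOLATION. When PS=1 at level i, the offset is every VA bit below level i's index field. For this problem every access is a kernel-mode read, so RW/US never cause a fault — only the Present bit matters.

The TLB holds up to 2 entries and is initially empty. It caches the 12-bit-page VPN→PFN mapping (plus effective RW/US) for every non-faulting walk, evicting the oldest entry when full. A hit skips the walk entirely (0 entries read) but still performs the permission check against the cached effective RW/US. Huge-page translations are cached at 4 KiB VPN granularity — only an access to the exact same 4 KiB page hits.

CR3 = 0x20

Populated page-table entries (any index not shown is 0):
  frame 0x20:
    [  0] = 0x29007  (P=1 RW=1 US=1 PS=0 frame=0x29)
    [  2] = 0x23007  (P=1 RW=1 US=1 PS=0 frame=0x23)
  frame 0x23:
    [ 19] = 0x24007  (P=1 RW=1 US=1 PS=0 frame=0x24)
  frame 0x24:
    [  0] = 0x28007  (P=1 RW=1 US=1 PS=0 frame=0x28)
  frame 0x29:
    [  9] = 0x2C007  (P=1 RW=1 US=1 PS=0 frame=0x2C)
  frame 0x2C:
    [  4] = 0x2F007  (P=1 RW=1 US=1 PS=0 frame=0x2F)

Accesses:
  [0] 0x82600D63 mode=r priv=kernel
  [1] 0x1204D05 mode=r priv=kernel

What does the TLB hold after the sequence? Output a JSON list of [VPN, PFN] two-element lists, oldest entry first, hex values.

Trace:
#0 VA=0x82600D63 (r,kernel):
  lvl0: tbl 0x20, slot 2 ⇒ 0x23007 (P1/RW1/US1/PS0)
  lvl1: tbl 0x23, slot 19 ⇒ 0x24007 (P1/RW1/US1/PS0)
  lvl2: tbl 0x24, slot 0 ⇒ 0x28007 (P1/RW1/US1/PS0)
  ✓ 0x28D63  — 3 lookups
#1 VA=0x1204D05 (r,kernel):
  lvl0: tbl 0x20, slot 0 ⇒ 0x29007 (P1/RW1/US1/PS0)
  lvl1: tbl 0x29, slot 9 ⇒ 0x2C007 (P1/RW1/US1/PS0)
  lvl2: tbl 0x2C, slot 4 ⇒ 0x2F007 (P1/RW1/US1/PS0)
  ✓ 0x2FD05  — 3 lookups

TLB: [["0x82600", "0x28"], ["0x1204", "0x2F"]]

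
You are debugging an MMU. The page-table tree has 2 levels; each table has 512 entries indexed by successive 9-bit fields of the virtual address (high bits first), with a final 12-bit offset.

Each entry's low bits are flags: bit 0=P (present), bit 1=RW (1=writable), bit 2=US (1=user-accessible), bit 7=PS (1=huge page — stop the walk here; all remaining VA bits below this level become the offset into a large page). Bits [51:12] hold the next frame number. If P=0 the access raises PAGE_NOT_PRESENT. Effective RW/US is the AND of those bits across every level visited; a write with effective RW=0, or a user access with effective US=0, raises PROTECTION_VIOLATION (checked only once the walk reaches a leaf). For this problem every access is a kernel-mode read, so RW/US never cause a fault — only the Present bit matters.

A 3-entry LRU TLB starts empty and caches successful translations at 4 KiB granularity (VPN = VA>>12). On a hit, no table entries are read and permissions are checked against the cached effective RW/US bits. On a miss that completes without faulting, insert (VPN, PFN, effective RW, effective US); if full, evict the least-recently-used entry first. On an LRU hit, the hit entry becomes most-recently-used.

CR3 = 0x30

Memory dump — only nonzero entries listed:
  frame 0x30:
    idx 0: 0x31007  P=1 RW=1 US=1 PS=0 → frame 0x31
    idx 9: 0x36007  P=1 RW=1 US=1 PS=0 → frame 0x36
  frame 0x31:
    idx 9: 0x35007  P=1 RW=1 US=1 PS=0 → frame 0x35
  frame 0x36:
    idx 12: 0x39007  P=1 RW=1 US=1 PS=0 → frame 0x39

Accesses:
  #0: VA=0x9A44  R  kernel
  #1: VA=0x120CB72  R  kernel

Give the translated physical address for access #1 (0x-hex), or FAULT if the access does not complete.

Walk each access:
#0 VA=0x9A44 (r,kernel):
  lvl0: tbl 0x30, slot 0 ⇒ 0x31007 (P1/RW1/US1/PS0)
  lvl1: tbl 0x31, slot 9 ⇒ 0x35007 (P1/RW1/US1/PS0)
  ⇒ phys 0x35A44  [2 reads]
#1 VA=0x120CB72 (r,kernel):
  lvl0: tbl 0x30, slot 9 ⇒ 0x36007 (P1/RW1/US1/PS0)
  lvl1: tbl 0x36, slot 12 ⇒ 0x39007 (P1/RW1/US1/PS0)
  ⇒ phys 0x39B72  [2 reads]

Access #1 PA: 0x39B72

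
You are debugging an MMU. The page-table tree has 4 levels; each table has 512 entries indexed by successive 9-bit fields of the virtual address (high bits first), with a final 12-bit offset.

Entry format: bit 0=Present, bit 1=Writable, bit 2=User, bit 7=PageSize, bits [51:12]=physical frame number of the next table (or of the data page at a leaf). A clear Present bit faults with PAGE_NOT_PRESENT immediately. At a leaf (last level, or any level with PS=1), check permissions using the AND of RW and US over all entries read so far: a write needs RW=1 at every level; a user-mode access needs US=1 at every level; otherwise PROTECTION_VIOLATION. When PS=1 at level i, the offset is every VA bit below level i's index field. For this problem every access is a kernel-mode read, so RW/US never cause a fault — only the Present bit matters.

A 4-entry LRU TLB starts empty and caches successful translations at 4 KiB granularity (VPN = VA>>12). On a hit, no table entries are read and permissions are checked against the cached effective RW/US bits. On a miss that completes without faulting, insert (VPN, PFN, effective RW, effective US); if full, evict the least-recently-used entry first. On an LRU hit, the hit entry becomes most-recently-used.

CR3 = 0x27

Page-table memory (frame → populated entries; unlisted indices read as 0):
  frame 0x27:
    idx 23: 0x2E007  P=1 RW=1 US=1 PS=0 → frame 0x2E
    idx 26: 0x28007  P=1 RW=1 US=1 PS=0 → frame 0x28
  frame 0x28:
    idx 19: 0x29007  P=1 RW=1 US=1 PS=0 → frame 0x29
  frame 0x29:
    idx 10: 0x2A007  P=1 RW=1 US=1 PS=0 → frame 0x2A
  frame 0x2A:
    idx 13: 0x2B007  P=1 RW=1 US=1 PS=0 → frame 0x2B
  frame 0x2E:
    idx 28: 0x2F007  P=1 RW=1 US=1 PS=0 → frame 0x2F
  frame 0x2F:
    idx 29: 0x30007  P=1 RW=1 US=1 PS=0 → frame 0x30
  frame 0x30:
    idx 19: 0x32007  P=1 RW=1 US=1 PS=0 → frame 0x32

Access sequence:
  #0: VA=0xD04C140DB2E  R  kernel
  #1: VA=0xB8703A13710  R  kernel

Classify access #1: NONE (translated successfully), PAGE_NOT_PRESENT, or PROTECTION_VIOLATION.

Per-access translation:
#0 VA=0xD04C140DB2E (r,kernel):
  [0] read 0x27 idx=26: raw=0x28007 flags P=1 W=1 U=1 S=0
  [1] read 0x28 idx=19: raw=0x29007 flags P=1 W=1 U=1 S=0
  [2] read 0x29 idx=10: raw=0x2A007 flags P=1 W=1 U=1 S=0
  [3] read 0x2A idx=13: raw=0x2B007 flags P=1 W=1 U=1 S=0
  ✓ 0x2BB2E  — 4 lookups
#1 VA=0xB8703A13710 (r,kernel):
  [0] read 0x27 idx=23: raw=0x2E007 flags P=1 W=1 U=1 S=0
  [1] read 0x2E idx=28: raw=0x2F007 flags P=1 W=1 U=1 S=0
  [2] read 0x2F idx=29: raw=0x30007 flags P=1 W=1 U=1 S=0
  [3] read 0x30 idx=19: raw=0x32007 flags P=1 W=1 U=1 S=0
  ✓ 0x32710  — 4 lookups

Access #1 fault: NONE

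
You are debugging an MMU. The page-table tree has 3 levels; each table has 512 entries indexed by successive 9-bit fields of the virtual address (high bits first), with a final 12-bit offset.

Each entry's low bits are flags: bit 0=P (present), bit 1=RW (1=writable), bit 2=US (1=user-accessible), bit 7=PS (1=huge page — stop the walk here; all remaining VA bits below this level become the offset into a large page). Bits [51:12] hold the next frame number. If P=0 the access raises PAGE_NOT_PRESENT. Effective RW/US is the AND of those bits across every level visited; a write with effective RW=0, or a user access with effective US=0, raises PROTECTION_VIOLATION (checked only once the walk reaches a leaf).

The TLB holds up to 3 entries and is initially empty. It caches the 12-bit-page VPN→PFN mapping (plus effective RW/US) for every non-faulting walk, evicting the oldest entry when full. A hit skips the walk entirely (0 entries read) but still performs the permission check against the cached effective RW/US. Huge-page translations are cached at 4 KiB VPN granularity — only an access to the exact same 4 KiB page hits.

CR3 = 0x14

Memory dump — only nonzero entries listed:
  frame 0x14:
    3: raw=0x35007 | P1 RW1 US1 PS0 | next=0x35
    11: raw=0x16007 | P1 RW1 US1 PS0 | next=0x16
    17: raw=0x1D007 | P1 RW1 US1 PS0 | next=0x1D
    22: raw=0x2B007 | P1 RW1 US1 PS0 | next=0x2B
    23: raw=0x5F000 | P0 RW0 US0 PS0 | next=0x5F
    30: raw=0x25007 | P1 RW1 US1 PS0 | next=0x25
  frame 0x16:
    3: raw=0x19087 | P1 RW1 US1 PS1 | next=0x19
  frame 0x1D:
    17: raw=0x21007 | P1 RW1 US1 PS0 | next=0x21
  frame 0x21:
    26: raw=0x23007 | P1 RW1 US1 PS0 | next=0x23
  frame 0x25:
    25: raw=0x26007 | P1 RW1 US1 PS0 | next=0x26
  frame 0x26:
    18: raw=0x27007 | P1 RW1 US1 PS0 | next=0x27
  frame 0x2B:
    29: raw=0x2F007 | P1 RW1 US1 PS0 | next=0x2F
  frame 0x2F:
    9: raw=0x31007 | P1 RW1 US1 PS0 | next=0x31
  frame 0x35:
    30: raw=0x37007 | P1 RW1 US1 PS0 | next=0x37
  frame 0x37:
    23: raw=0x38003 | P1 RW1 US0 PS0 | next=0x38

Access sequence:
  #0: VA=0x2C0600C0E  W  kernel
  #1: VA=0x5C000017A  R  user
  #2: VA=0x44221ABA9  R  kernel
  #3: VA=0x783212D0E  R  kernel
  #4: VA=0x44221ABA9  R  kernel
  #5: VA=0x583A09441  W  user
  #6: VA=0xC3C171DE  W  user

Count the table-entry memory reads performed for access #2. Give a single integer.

Walk each access:
#0 VA=0x2C0600C0E (w,kernel):
  lvl0: tbl 0x14, slot 11 ⇒ 0x16007 (P1/RW1/US1/PS0)
  lvl1: tbl 0x16, slot 3 ⇒ 0x19087 (P1/RW1/US1/PS1)
  → PA=0x19C0E (huge @L1)  (2 entries read)
#1 VA=0x5C000017A (r,user):
  lvl0: tbl 0x14, slot 23 ⇒ 0x5F000 (P0/RW0/US0/PS0)
  ✗ PAGE_NOT_PRESENT  [1 reads]
#2 VA=0x44221ABA9 (r,kernel):
  lvl0: tbl 0x14, slot 17 ⇒ 0x1D007 (P1/RW1/US1/PS0)
  lvl1: tbl 0x1D, slot 17 ⇒ 0x21007 (P1/RW1/US1/PS0)
  lvl2: tbl 0x21, slot 26 ⇒ 0x23007 (P1/RW1/US1/PS0)
  → PA=0x23BA9  (3 entries read)
#3 VA=0x783212D0E (r,kernel):
  lvl0: tbl 0x14, slot 30 ⇒ 0x25007 (P1/RW1/US1/PS0)
  lvl1: tbl 0x25, slot 25 ⇒ 0x26007 (P1/RW1/US1/PS0)
  lvl2: tbl 0x26, slot 18 ⇒ 0x27007 (P1/RW1/US1/PS0)
  → PA=0x27D0E  (3 entries read)
#4 VA=0x44221ABA9 (r,kernel):
  TLB hit vpn=0x44221A → PA=0x23BA9
#5 VA=0x583A09441 (w,user):
  lvl0: tbl 0x14, slot 22 ⇒ 0x2B007 (P1/RW1/US1/PS0)
  lvl1: tbl 0x2B, slot 29 ⇒ 0x2F007 (P1/RW1/US1/PS0)
  lvl2: tbl 0x2F, slot 9 ⇒ 0x31007 (P1/RW1/US1/PS0)
  → PA=0x31441  (3 entries read)
#6 VA=0xC3C171DE (w,user):
  lvl0: tbl 0x14, slot 3 ⇒ 0x35007 (P1/RW1/US1/PS0)
  lvl1: tbl 0x35, slot 30 ⇒ 0x37007 (P1/RW1/US1/PS0)
  lvl2: tbl 0x37, slot 23 ⇒ 0x38003 (P1/RW1/US0/PS0)
  ✗ PROTECTION_VIOLATION  [3 reads]

Entries read for #2: 3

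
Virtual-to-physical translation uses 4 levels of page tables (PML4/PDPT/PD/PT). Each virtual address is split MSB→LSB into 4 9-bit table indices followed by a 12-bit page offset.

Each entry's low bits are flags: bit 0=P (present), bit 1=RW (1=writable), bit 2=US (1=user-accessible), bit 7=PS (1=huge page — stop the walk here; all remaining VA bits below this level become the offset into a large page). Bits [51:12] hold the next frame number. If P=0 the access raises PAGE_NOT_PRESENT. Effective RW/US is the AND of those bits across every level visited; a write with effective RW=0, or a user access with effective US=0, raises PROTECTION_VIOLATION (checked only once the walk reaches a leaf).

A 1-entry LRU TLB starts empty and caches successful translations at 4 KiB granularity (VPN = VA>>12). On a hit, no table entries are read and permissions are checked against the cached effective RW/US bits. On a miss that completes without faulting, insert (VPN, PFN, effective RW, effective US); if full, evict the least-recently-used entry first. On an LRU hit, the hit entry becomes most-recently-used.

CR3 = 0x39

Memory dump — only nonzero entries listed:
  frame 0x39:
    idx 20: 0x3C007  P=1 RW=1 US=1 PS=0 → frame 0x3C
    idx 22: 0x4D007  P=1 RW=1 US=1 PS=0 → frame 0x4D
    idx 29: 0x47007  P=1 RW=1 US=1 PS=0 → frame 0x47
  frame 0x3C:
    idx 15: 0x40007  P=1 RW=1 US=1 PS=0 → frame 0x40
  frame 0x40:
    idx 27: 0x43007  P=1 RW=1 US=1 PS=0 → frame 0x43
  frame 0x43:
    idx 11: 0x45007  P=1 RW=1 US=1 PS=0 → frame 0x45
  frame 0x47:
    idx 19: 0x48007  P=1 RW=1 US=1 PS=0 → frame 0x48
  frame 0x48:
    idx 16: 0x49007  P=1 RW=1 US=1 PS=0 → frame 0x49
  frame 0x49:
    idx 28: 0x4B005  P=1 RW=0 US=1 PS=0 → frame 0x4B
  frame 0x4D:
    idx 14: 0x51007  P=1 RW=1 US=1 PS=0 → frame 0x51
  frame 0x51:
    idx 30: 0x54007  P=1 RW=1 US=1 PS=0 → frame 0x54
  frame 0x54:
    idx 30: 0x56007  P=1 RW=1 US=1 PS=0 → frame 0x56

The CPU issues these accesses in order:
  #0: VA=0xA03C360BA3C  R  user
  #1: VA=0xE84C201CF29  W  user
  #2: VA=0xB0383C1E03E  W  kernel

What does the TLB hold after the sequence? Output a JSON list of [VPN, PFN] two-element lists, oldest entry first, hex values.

Walk each access:
#0 VA=0xA03C360BA3C (r,user):
  [0] read 0x39 idx=20: raw=0x3C007 flags P=1 W=1 U=1 S=0
  [1] read 0x3C idx=15: raw=0x40007 flags P=1 W=1 U=1 S=0
  [2] read 0x40 idx=27: raw=0x43007 flags P=1 W=1 U=1 S=0
  [3] read 0x43 idx=11: raw=0x45007 flags P=1 W=1 U=1 S=0
  ✓ 0x45A3C  — 4 lookups
#1 VA=0xE84C201CF29 (w,user):
  [0] read 0x39 idx=29: raw=0x47007 flags P=1 W=1 U=1 S=0
  [1] read 0x47 idx=19: raw=0x48007 flags P=1 W=1 U=1 S=0
  [2] read 0x48 idx=16: raw=0x49007 flags P=1 W=1 U=1 S=0
  [3] read 0x49 idx=28: raw=0x4B005 flags P=1 W=0 U=1 S=0
  ✗ PROTECTION_VIOLATION  [4 reads]
#2 VA=0xB0383C1E03E (w,kernel):
  [0] read 0x39 idx=22: raw=0x4D007 flags P=1 W=1 U=1 S=0
  [1] read 0x4D idx=14: raw=0x51007 flags P=1 W=1 U=1 S=0
  [2] read 0x51 idx=30: raw=0x54007 flags P=1 W=1 U=1 S=0
  [3] read 0x54 idx=30: raw=0x56007 flags P=1 W=1 U=1 S=0
  ✓ 0x5603E  — 4 lookups

TLB: [["0xB0383C1E", "0x56"]]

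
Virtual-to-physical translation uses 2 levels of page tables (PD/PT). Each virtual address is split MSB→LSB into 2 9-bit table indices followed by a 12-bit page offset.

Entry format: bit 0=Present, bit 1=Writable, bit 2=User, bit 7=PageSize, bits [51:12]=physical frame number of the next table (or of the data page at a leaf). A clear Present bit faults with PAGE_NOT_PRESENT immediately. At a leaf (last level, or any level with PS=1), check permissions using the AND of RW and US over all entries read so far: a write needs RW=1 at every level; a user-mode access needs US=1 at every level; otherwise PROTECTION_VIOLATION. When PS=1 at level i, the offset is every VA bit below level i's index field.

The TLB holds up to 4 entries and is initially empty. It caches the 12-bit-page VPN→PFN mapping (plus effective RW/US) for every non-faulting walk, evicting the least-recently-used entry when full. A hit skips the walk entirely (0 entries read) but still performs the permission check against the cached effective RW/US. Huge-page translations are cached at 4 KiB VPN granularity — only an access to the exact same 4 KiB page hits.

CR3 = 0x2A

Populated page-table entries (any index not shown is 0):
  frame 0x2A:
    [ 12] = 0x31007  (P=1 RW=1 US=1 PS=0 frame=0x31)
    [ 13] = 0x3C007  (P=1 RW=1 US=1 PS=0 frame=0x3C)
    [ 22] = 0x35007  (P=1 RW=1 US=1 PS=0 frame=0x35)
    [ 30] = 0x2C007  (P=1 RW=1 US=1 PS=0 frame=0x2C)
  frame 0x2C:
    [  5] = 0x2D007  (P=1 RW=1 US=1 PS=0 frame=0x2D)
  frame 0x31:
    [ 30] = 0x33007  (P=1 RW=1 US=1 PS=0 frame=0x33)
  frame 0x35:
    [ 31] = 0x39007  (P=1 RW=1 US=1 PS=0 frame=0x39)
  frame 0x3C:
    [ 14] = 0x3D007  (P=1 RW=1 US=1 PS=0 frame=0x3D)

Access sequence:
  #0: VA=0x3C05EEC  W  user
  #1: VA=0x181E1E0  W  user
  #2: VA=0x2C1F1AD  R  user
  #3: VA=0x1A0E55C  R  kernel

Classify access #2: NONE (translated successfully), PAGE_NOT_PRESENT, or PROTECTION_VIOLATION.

Walk each access:
#0 VA=0x3C05EEC (w,user):
  [0] read 0x2A idx=30: raw=0x2C007 flags P=1 W=1 U=1 S=0
  [1] read 0x2C idx=5: raw=0x2D007 flags P=1 W=1 U=1 S=0
  ✓ 0x2DEEC  — 2 lookups
#1 VA=0x181E1E0 (w,user):
  [0] read 0x2A idx=12: raw=0x31007 flags P=1 W=1 U=1 S=0
  [1] read 0x31 idx=30: raw=0x33007 flags P=1 W=1 U=1 S=0
  ✓ 0x331E0  — 2 lookups
#2 VA=0x2C1F1AD (r,user):
  [0] read 0x2A idx=22: raw=0x35007 flags P=1 W=1 U=1 S=0
  [1] read 0x35 idx=31: raw=0x39007 flags P=1 W=1 U=1 S=0
  ✓ 0x391AD  — 2 lookups
#3 VA=0x1A0E55C (r,kernel):
  [0] read 0x2A idx=13: raw=0x3C007 flags P=1 W=1 U=1 S=0
  [1] read 0x3C idx=14: raw=0x3D007 flags P=1 W=1 U=1 S=0
  ✓ 0x3D55C  — 2 lookups

Access #2 fault: NONE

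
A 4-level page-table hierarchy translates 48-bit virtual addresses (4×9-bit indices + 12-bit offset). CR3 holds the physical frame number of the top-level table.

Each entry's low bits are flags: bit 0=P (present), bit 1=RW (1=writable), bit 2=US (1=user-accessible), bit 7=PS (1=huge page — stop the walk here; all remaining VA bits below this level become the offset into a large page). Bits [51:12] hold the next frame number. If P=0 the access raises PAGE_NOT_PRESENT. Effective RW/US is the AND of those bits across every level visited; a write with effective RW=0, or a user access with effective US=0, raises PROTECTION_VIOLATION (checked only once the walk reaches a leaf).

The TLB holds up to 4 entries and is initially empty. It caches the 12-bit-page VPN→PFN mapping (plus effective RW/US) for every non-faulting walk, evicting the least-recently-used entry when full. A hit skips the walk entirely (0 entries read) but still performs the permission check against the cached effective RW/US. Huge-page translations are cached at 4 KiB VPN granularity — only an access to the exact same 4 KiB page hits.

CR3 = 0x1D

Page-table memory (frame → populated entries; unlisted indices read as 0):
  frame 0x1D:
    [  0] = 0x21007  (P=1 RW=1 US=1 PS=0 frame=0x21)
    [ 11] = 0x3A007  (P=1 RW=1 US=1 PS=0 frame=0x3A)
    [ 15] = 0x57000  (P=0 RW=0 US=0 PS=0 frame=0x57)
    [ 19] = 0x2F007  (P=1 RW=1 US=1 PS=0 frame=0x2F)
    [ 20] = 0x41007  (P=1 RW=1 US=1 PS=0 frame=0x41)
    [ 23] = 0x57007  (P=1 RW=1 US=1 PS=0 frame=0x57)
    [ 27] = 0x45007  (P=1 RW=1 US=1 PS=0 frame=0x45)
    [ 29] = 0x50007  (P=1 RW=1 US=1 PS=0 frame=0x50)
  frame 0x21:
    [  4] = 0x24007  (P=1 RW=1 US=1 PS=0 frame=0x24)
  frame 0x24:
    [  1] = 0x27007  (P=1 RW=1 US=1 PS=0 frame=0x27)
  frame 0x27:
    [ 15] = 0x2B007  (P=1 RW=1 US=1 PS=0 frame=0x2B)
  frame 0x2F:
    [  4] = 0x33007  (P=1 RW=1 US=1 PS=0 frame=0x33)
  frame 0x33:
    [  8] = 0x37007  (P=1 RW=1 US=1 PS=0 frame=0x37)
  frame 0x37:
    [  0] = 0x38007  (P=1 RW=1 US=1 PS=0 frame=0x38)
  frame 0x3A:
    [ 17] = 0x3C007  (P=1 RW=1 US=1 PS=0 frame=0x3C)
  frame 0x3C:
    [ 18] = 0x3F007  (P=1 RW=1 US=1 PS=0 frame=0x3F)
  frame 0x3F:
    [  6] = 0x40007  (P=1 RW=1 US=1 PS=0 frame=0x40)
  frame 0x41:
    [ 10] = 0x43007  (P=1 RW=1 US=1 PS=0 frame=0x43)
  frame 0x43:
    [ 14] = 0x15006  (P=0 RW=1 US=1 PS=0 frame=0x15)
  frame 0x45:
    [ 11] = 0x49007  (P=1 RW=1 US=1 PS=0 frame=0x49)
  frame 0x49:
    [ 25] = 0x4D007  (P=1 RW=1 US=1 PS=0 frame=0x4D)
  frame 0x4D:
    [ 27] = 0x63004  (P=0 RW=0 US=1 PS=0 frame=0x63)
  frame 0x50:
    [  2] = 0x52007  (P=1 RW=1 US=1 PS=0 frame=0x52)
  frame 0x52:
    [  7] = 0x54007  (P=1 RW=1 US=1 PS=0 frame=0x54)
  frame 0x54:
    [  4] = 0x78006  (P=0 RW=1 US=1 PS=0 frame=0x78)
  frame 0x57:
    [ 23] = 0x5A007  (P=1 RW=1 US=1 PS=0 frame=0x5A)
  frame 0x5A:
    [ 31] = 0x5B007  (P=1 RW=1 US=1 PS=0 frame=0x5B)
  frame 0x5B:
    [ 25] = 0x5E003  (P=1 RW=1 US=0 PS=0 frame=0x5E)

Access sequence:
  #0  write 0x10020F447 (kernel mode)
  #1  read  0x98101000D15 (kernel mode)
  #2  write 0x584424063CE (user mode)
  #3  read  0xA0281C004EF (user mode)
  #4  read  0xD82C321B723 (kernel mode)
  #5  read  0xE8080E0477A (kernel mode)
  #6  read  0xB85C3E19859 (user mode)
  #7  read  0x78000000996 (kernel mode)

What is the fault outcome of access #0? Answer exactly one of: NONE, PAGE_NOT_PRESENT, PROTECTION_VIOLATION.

Per-access translation:
#0 VA=0x10020F447 (w,kernel):
  L0 @0x1D[0] → 0x21007  P=1,RW=1,US=1,PS=0
  L1 @0x21[4] → 0x24007  P=1,RW=1,US=1,PS=0
  L2 @0x24[1] → 0x27007  P=1,RW=1,US=1,PS=0
  L3 @0x27[15] → 0x2B007  P=1,RW=1,US=1,PS=0
  → PA=0x2B447  (4 entries read)
#1 VA=0x98101000D15 (r,kernel):
  L0 @0x1D[19] → 0x2F007  P=1,RW=1,US=1,PS=0
  L1 @0x2F[4] → 0x33007  P=1,RW=1,US=1,PS=0
  L2 @0x33[8] → 0x37007  P=1,RW=1,US=1,PS=0
  L3 @0x37[0] → 0x38007  P=1,RW=1,US=1,PS=0
  → PA=0x38D15  (4 entries read)
#2 VA=0x584424063CE (w,user):
  L0 @0x1D[11] → 0x3A007  P=1,RW=1,US=1,PS=0
  L1 @0x3A[17] → 0x3C007  P=1,RW=1,US=1,PS=0
  L2 @0x3C[18] → 0x3F007  P=1,RW=1,US=1,PS=0
  L3 @0x3F[6] → 0x40007  P=1,RW=1,US=1,PS=0
  → PA=0x403CE  (4 entries read)
#3 VA=0xA0281C004EF (r,user):
  L0 @0x1D[20] → 0x41007  P=1,RW=1,US=1,PS=0
  L1 @0x41[10] → 0x43007  P=1,RW=1,US=1,PS=0
  L2 @0x43[14] → 0x15006  P=0,RW=1,US=1,PS=0
  ⇒ fault: PAGE_NOT_PRESENT  — 3 lookups
#4 VA=0xD82C321B723 (r,kernel):
  L0 @0x1D[27] → 0x45007  P=1,RW=1,US=1,PS=0
  L1 @0x45[11] → 0x49007  P=1,RW=1,US=1,PS=0
  L2 @0x49[25] → 0x4D007  P=1,RW=1,US=1,PS=0
  L3 @0x4D[27] → 0x63004  P=0,RW=0,US=1,PS=0
  ⇒ fault: PAGE_NOT_PRESENT  — 4 lookups
#5 VA=0xE8080E0477A (r,kernel):
  L0 @0x1D[29] → 0x50007  P=1,RW=1,US=1,PS=0
  L1 @0x50[2] → 0x52007  P=1,RW=1,US=1,PS=0
  L2 @0x52[7] → 0x54007  P=1,RW=1,US=1,PS=0
  L3 @0x54[4] → 0x78006  P=0,RW=1,US=1,PS=0
  ⇒ fault: PAGE_NOT_PRESENT  — 4 lookups
#6 VA=0xB85C3E19859 (r,user):
  L0 @0x1D[23] → 0x57007  P=1,RW=1,US=1,PS=0
  L1 @0x57[23] → 0x5A007  P=1,RW=1,US=1,PS=0
  L2 @0x5A[31] → 0x5B007  P=1,RW=1,US=1,PS=0
  L3 @0x5B[25] → 0x5E003  P=1,RW=1,US=0,PS=0
  ⇒ fault: PROTECTION_VIOLATION  — 4 lookups
#7 VA=0x78000000996 (r,kernel):
  L0 @0x1D[15] → 0x57000  P=0,RW=0,US=0,PS=0
  ⇒ fault: PAGE_NOT_PRESENT  — 1 lookups

Access #0 fault: NONE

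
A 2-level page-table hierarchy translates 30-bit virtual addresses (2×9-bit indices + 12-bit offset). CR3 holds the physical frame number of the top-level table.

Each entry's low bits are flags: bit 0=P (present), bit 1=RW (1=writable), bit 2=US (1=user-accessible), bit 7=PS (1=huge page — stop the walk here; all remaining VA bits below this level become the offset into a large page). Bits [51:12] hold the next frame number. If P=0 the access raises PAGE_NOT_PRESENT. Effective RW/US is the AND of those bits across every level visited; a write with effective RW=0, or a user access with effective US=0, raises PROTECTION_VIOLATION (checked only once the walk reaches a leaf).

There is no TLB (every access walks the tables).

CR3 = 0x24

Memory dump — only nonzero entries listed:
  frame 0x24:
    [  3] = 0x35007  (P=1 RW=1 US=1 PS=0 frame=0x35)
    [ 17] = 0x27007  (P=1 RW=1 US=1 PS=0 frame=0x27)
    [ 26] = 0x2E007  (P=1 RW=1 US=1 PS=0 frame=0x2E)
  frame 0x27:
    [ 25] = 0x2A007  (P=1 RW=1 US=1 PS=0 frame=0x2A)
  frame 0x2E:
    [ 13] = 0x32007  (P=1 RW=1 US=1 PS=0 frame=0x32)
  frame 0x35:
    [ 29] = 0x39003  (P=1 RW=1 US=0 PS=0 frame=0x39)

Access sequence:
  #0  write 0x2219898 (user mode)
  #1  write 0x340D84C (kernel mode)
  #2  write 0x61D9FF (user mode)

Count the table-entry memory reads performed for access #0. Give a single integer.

Trace:
#0 VA=0x2219898 (w,user):
  L0: frame=0x24 idx=17 entry=0x27007 [P=1 RW=1 US=1 PS=0]
  L1: frame=0x27 idx=25 entry=0x2A007 [P=1 RW=1 US=1 PS=0]
  ✓ 0x2A898  — 2 lookups
#1 VA=0x340D84C (w,kernel):
  L0: frame=0x24 idx=26 entry=0x2E007 [P=1 RW=1 US=1 PS=0]
  L1: frame=0x2E idx=13 entry=0x32007 [P=1 RW=1 US=1 PS=0]
  ✓ 0x3284C  — 2 lookups
#2 VA=0x61D9FF (w,user):
  L0: frame=0x24 idx=3 entry=0x35007 [P=1 RW=1 US=1 PS=0]
  L1: frame=0x35 idx=29 entry=0x39003 [P=1 RW=1 US=0 PS=0]
  ⇒ fault: PROTECTION_VIOLATION  — 2 lookups

Entries read for #0: 2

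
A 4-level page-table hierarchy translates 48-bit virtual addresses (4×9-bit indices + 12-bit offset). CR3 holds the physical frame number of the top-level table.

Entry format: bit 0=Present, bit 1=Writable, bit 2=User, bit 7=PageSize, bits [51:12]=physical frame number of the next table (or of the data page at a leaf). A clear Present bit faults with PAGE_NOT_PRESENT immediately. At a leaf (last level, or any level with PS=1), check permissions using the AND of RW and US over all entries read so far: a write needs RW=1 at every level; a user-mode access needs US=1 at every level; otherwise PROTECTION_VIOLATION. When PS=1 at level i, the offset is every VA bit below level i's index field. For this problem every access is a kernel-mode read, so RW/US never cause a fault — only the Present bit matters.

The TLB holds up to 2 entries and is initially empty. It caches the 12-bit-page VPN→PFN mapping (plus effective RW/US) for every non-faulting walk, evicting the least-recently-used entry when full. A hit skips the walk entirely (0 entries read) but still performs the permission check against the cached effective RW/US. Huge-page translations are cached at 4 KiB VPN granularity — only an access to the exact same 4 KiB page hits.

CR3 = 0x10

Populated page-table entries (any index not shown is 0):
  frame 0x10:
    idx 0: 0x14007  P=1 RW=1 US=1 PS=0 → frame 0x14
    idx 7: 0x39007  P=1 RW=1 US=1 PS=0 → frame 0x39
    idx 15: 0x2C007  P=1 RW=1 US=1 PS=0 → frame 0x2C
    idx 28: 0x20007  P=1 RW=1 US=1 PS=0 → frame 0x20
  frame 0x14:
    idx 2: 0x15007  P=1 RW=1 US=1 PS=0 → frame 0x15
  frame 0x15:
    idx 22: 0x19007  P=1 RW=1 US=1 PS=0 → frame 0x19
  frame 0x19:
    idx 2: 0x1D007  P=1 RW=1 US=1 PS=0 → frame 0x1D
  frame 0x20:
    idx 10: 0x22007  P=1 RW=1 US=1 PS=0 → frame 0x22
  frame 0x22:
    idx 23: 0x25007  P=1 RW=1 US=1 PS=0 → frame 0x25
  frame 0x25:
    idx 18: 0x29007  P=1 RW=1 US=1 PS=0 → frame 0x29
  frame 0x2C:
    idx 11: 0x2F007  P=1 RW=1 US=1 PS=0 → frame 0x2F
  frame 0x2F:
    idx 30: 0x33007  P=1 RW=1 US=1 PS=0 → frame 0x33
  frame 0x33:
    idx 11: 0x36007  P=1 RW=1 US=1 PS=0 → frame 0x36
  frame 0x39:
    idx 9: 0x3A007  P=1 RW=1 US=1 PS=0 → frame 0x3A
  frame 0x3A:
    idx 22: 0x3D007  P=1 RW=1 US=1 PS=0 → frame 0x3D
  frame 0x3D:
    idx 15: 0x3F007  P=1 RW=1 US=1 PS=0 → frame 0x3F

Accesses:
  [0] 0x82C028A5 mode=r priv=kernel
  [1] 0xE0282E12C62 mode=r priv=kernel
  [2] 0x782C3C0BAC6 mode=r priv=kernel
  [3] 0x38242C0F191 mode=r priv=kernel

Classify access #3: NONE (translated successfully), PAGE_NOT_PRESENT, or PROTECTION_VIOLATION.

Per-access translation:
#0 VA=0x82C028A5 (r,kernel):
  lvl0: tbl 0x10, slot 0 ⇒ 0x14007 (P1/RW1/US1/PS0)
  lvl1: tbl 0x14, slot 2 ⇒ 0x15007 (P1/RW1/US1/PS0)
  lvl2: tbl 0x15, slot 22 ⇒ 0x19007 (P1/RW1/US1/PS0)
  lvl3: tbl 0x19, slot 2 ⇒ 0x1D007 (P1/RW1/US1/PS0)
  ✓ 0x1D8A5  — 4 lookups
#1 VA=0xE0282E12C62 (r,kernel):
  lvl0: tbl 0x10, slot 28 ⇒ 0x20007 (P1/RW1/US1/PS0)
  lvl1: tbl 0x20, slot 10 ⇒ 0x22007 (P1/RW1/US1/PS0)
  lvl2: tbl 0x22, slot 23 ⇒ 0x25007 (P1/RW1/US1/PS0)
  lvl3: tbl 0x25, slot 18 ⇒ 0x29007 (P1/RW1/US1/PS0)
  ✓ 0x29C62  — 4 lookups
#2 VA=0x782C3C0BAC6 (r,kernel):
  lvl0: tbl 0x10, slot 15 ⇒ 0x2C007 (P1/RW1/US1/PS0)
  lvl1: tbl 0x2C, slot 11 ⇒ 0x2F007 (P1/RW1/US1/PS0)
  lvl2: tbl 0x2F, slot 30 ⇒ 0x33007 (P1/RW1/US1/PS0)
  lvl3: tbl 0x33, slot 11 ⇒ 0x36007 (P1/RW1/US1/PS0)
  ✓ 0x36AC6  — 4 lookups
#3 VA=0x38242C0F191 (r,kernel):
  lvl0: tbl 0x10, slot 7 ⇒ 0x39007 (P1/RW1/US1/PS0)
  lvl1: tbl 0x39, slot 9 ⇒ 0x3A007 (P1/RW1/US1/PS0)
  lvl2: tbl 0x3A, slot 22 ⇒ 0x3D007 (P1/RW1/US1/PS0)
  lvl3: tbl 0x3D, slot 15 ⇒ 0x3F007 (P1/RW1/US1/PS0)
  ✓ 0x3F191  — 4 lookups

Access #3 fault: NONE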